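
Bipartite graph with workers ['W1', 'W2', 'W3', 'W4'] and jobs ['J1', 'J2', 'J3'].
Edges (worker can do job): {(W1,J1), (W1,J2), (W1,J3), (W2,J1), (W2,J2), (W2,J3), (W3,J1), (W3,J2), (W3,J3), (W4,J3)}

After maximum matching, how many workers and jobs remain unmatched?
Unmatched: 1 workers, 0 jobs

Maximum matching size: 3
Workers: 4 total, 3 matched, 1 unmatched
Jobs: 3 total, 3 matched, 0 unmatched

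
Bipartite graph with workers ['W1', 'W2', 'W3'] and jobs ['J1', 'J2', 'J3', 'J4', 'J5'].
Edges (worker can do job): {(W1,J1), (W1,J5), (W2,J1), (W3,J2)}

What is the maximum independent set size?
Maximum independent set = 5

By König's theorem:
- Min vertex cover = Max matching = 3
- Max independent set = Total vertices - Min vertex cover
- Max independent set = 8 - 3 = 5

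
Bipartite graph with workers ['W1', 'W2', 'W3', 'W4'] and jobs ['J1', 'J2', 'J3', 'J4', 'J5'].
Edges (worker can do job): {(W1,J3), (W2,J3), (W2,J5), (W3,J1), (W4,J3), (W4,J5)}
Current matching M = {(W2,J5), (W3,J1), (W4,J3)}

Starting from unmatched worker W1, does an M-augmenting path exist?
No augmenting path from W1

Alternating search from W1 reaches jobs: {J3, J5}.
Every reachable job is already matched in M, and following those matched edges back to workers exposes no further unvisited jobs.
No M-augmenting path from W1 exists.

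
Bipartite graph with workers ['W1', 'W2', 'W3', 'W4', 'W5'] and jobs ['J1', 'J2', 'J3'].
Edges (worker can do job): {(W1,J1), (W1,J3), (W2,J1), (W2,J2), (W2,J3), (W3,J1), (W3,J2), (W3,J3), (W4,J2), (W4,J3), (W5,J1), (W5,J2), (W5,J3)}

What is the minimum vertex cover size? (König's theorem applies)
Minimum vertex cover size = 3

By König's theorem: in bipartite graphs,
min vertex cover = max matching = 3

Maximum matching has size 3, so minimum vertex cover also has size 3.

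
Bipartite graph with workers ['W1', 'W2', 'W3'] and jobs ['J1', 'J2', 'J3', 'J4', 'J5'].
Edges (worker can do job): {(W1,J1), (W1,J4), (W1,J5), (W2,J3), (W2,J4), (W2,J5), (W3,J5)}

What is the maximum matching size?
Maximum matching size = 3

Maximum matching: {(W1,J1), (W2,J3), (W3,J5)}
Size: 3

This assigns 3 workers to 3 distinct jobs.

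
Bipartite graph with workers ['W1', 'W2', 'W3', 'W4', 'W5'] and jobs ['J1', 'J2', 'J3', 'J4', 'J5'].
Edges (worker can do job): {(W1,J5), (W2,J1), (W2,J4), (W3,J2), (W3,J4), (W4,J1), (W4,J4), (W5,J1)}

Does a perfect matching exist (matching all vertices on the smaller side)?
No, maximum matching has size 4 < 5

Maximum matching has size 4, need 5 for perfect matching.
Unmatched workers: ['W2']
Unmatched jobs: ['J3']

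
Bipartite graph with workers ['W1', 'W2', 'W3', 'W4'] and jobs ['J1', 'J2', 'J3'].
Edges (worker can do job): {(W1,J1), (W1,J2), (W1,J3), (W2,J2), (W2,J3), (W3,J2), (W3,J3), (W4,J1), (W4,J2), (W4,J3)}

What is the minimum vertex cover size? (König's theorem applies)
Minimum vertex cover size = 3

By König's theorem: in bipartite graphs,
min vertex cover = max matching = 3

Maximum matching has size 3, so minimum vertex cover also has size 3.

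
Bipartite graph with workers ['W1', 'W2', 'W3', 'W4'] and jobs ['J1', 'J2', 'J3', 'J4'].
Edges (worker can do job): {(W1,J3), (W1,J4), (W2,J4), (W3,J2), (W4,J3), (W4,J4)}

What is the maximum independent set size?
Maximum independent set = 5

By König's theorem:
- Min vertex cover = Max matching = 3
- Max independent set = Total vertices - Min vertex cover
- Max independent set = 8 - 3 = 5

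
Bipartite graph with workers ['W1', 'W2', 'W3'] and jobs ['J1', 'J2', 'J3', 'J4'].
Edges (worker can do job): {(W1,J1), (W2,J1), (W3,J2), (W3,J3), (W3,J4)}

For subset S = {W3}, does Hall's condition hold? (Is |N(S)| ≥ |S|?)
Yes: |N(S)| = 3, |S| = 1

Subset S = {W3}
Neighbors N(S) = {J2, J3, J4}

|N(S)| = 3, |S| = 1
Hall's condition: |N(S)| ≥ |S| is satisfied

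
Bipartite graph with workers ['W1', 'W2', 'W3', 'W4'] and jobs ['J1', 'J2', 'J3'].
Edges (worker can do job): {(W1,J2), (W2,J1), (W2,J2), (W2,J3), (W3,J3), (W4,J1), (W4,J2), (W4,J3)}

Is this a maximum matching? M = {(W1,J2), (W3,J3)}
No, size 2 is not maximum

Proposed matching has size 2.
Maximum matching size for this graph: 3.

This is NOT maximum - can be improved to size 3.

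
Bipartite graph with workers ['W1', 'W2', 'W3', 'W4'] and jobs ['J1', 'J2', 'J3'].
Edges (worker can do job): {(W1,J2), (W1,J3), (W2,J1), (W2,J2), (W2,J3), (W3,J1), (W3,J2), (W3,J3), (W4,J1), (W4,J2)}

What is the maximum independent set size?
Maximum independent set = 4

By König's theorem:
- Min vertex cover = Max matching = 3
- Max independent set = Total vertices - Min vertex cover
- Max independent set = 7 - 3 = 4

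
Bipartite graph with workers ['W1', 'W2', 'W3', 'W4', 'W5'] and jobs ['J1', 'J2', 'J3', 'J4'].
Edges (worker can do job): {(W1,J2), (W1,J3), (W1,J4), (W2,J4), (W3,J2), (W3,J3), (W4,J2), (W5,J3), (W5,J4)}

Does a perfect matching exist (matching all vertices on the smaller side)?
No, maximum matching has size 3 < 4

Maximum matching has size 3, need 4 for perfect matching.
Unmatched workers: ['W4', 'W2']
Unmatched jobs: ['J1']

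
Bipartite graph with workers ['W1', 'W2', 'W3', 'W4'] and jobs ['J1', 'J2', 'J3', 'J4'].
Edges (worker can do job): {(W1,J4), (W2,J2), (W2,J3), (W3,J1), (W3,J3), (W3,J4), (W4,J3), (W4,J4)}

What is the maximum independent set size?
Maximum independent set = 4

By König's theorem:
- Min vertex cover = Max matching = 4
- Max independent set = Total vertices - Min vertex cover
- Max independent set = 8 - 4 = 4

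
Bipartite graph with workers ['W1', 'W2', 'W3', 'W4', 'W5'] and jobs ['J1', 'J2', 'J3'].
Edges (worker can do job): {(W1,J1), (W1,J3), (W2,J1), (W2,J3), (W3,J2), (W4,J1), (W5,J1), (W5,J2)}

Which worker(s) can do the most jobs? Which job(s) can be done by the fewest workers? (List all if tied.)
Most versatile: W1, W2, W5 (2 jobs); Least covered: J2, J3 (2 workers)

Worker degrees (jobs they can do): W1:2, W2:2, W3:1, W4:1, W5:2
Job degrees (workers who can do it): J1:4, J2:2, J3:2

Maximum worker degree is 2, achieved by: W1, W2, W5
Minimum job degree is 2, achieved by: J2, J3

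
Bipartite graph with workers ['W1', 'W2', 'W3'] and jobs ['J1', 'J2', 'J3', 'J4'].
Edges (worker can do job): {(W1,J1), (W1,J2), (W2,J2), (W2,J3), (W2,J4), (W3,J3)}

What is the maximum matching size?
Maximum matching size = 3

Maximum matching: {(W1,J1), (W2,J4), (W3,J3)}
Size: 3

This assigns 3 workers to 3 distinct jobs.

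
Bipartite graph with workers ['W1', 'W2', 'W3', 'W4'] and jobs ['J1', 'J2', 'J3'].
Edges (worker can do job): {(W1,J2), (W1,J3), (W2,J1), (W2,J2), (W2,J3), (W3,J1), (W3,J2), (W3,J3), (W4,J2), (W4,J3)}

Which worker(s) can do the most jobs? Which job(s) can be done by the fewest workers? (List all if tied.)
Most versatile: W2, W3 (3 jobs); Least covered: J1 (2 workers)

Worker degrees (jobs they can do): W1:2, W2:3, W3:3, W4:2
Job degrees (workers who can do it): J1:2, J2:4, J3:4

Maximum worker degree is 3, achieved by: W2, W3
Minimum job degree is 2, achieved by: J1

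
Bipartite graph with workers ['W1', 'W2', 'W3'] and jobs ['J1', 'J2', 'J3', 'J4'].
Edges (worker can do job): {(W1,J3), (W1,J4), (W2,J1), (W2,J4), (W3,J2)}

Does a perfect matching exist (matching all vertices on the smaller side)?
Yes, perfect matching exists (size 3)

Perfect matching: {(W1,J3), (W2,J1), (W3,J2)}
All 3 vertices on the smaller side are matched.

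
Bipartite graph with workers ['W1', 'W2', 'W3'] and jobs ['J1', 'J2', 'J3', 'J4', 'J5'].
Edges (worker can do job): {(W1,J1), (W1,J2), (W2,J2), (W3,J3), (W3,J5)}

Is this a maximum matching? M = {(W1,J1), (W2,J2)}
No, size 2 is not maximum

Proposed matching has size 2.
Maximum matching size for this graph: 3.

This is NOT maximum - can be improved to size 3.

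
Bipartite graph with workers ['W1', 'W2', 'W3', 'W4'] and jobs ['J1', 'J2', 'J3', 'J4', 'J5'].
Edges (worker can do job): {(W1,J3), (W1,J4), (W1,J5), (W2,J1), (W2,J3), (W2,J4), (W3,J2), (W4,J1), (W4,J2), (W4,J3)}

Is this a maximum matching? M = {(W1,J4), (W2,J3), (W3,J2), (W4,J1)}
Yes, size 4 is maximum

Proposed matching has size 4.
Maximum matching size for this graph: 4.

This is a maximum matching.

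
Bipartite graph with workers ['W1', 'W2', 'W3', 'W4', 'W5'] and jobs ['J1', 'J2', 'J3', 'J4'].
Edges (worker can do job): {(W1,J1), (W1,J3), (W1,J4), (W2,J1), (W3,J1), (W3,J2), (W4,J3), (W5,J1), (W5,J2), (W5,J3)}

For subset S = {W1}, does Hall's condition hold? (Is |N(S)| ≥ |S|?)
Yes: |N(S)| = 3, |S| = 1

Subset S = {W1}
Neighbors N(S) = {J1, J3, J4}

|N(S)| = 3, |S| = 1
Hall's condition: |N(S)| ≥ |S| is satisfied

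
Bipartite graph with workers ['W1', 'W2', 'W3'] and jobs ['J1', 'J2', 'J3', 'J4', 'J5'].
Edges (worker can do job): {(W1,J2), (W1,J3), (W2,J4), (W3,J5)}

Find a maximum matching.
Matching: {(W1,J2), (W2,J4), (W3,J5)}

Maximum matching (size 3):
  W1 → J2
  W2 → J4
  W3 → J5

Each worker is assigned to at most one job, and each job to at most one worker.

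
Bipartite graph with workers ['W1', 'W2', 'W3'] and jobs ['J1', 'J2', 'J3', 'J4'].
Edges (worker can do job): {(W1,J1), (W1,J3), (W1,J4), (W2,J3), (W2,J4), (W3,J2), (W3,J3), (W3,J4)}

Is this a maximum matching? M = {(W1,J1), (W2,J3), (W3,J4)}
Yes, size 3 is maximum

Proposed matching has size 3.
Maximum matching size for this graph: 3.

This is a maximum matching.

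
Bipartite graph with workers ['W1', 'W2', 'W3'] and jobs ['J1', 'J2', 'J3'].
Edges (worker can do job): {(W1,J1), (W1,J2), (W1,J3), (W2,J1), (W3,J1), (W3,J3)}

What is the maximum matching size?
Maximum matching size = 3

Maximum matching: {(W1,J2), (W2,J1), (W3,J3)}
Size: 3

This assigns 3 workers to 3 distinct jobs.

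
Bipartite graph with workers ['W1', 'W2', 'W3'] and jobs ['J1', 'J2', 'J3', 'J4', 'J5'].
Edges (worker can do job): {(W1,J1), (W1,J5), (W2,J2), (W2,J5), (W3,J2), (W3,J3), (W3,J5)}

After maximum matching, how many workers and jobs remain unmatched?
Unmatched: 0 workers, 2 jobs

Maximum matching size: 3
Workers: 3 total, 3 matched, 0 unmatched
Jobs: 5 total, 3 matched, 2 unmatched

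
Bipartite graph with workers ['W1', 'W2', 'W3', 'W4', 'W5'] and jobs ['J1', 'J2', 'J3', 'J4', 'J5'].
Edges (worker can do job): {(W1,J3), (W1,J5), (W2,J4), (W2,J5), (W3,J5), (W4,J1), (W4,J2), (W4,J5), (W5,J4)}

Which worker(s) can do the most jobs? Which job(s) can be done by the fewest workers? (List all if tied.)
Most versatile: W4 (3 jobs); Least covered: J1, J2, J3 (1 workers)

Worker degrees (jobs they can do): W1:2, W2:2, W3:1, W4:3, W5:1
Job degrees (workers who can do it): J1:1, J2:1, J3:1, J4:2, J5:4

Maximum worker degree is 3, achieved by: W4
Minimum job degree is 1, achieved by: J1, J2, J3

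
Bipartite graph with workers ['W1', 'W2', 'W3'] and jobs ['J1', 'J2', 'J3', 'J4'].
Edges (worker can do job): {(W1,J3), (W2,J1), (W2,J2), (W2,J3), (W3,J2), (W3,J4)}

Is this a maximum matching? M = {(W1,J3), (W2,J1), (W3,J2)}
Yes, size 3 is maximum

Proposed matching has size 3.
Maximum matching size for this graph: 3.

This is a maximum matching.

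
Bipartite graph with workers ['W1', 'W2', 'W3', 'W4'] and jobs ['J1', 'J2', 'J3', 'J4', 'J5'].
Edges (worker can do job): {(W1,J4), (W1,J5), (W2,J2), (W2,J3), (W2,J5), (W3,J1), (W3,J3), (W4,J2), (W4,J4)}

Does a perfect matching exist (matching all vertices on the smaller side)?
Yes, perfect matching exists (size 4)

Perfect matching: {(W1,J5), (W2,J2), (W3,J1), (W4,J4)}
All 4 vertices on the smaller side are matched.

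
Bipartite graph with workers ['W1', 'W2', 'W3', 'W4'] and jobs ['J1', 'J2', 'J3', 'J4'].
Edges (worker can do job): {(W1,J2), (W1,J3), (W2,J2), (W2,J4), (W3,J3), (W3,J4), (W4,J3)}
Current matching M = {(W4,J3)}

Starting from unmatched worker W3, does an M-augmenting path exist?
Yes: W3 → J4

An M-augmenting path alternates non-matching / matching edges, starting and ending at unmatched vertices.
Path: W3 → J4
(J4 is unmatched in M, so the path is augmenting.)
Flipping edges along this path would increase |M| from 1 to 2.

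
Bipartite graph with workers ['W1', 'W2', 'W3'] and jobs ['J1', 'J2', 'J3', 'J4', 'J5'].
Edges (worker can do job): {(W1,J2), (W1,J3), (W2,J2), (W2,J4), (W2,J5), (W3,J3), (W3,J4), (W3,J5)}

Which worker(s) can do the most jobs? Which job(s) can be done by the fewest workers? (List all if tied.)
Most versatile: W2, W3 (3 jobs); Least covered: J1 (0 workers)

Worker degrees (jobs they can do): W1:2, W2:3, W3:3
Job degrees (workers who can do it): J1:0, J2:2, J3:2, J4:2, J5:2

Maximum worker degree is 3, achieved by: W2, W3
Minimum job degree is 0, achieved by: J1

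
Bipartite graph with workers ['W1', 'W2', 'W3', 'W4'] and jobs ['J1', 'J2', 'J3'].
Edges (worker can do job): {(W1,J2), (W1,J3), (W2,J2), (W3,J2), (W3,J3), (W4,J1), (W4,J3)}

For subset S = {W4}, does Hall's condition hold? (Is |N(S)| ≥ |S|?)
Yes: |N(S)| = 2, |S| = 1

Subset S = {W4}
Neighbors N(S) = {J1, J3}

|N(S)| = 2, |S| = 1
Hall's condition: |N(S)| ≥ |S| is satisfied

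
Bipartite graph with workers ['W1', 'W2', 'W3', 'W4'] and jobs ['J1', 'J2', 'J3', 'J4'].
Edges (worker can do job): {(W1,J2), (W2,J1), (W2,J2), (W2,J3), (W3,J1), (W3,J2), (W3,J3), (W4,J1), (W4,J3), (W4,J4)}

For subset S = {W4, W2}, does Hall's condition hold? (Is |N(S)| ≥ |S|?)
Yes: |N(S)| = 4, |S| = 2

Subset S = {W4, W2}
Neighbors N(S) = {J1, J2, J3, J4}

|N(S)| = 4, |S| = 2
Hall's condition: |N(S)| ≥ |S| is satisfied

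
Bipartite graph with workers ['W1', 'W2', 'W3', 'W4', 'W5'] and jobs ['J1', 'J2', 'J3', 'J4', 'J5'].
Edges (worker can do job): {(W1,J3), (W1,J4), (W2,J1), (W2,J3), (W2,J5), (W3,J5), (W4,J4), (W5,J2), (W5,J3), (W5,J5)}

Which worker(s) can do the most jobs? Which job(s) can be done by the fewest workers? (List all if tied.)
Most versatile: W2, W5 (3 jobs); Least covered: J1, J2 (1 workers)

Worker degrees (jobs they can do): W1:2, W2:3, W3:1, W4:1, W5:3
Job degrees (workers who can do it): J1:1, J2:1, J3:3, J4:2, J5:3

Maximum worker degree is 3, achieved by: W2, W5
Minimum job degree is 1, achieved by: J1, J2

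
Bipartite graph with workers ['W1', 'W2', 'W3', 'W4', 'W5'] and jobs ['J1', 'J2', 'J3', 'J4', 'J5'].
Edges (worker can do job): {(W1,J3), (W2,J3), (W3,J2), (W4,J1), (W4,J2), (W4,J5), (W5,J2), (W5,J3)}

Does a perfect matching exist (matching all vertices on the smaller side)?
No, maximum matching has size 3 < 5

Maximum matching has size 3, need 5 for perfect matching.
Unmatched workers: ['W1', 'W2']
Unmatched jobs: ['J1', 'J4']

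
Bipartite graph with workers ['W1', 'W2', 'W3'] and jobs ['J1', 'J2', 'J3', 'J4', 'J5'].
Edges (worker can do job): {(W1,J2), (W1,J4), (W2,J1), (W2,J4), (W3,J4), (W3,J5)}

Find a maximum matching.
Matching: {(W1,J2), (W2,J1), (W3,J4)}

Maximum matching (size 3):
  W1 → J2
  W2 → J1
  W3 → J4

Each worker is assigned to at most one job, and each job to at most one worker.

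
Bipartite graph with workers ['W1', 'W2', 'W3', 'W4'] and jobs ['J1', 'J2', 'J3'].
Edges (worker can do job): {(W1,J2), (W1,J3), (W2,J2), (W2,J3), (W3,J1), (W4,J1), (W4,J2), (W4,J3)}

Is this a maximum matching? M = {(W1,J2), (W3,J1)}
No, size 2 is not maximum

Proposed matching has size 2.
Maximum matching size for this graph: 3.

This is NOT maximum - can be improved to size 3.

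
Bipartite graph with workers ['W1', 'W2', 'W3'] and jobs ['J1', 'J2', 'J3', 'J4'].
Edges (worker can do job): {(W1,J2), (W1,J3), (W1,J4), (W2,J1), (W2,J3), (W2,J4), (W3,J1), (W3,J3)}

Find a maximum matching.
Matching: {(W1,J4), (W2,J3), (W3,J1)}

Maximum matching (size 3):
  W1 → J4
  W2 → J3
  W3 → J1

Each worker is assigned to at most one job, and each job to at most one worker.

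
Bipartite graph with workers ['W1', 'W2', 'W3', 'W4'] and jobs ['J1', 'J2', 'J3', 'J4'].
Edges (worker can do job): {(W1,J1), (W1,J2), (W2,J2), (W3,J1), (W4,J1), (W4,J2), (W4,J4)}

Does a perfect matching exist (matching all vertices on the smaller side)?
No, maximum matching has size 3 < 4

Maximum matching has size 3, need 4 for perfect matching.
Unmatched workers: ['W2']
Unmatched jobs: ['J3']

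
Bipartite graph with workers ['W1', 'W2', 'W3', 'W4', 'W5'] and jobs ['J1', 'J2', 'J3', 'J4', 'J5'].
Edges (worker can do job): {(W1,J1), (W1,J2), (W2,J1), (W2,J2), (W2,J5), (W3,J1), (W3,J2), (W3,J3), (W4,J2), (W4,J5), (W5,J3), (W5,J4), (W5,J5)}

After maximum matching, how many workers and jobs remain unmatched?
Unmatched: 0 workers, 0 jobs

Maximum matching size: 5
Workers: 5 total, 5 matched, 0 unmatched
Jobs: 5 total, 5 matched, 0 unmatched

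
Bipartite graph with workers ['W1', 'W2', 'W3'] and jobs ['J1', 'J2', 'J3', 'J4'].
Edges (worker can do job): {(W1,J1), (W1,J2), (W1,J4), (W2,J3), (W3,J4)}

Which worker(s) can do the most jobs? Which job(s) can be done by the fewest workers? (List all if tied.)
Most versatile: W1 (3 jobs); Least covered: J1, J2, J3 (1 workers)

Worker degrees (jobs they can do): W1:3, W2:1, W3:1
Job degrees (workers who can do it): J1:1, J2:1, J3:1, J4:2

Maximum worker degree is 3, achieved by: W1
Minimum job degree is 1, achieved by: J1, J2, J3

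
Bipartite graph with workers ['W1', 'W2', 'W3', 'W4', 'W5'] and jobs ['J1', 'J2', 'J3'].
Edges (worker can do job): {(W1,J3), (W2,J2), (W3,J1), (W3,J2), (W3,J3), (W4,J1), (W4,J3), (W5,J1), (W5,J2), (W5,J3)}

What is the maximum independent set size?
Maximum independent set = 5

By König's theorem:
- Min vertex cover = Max matching = 3
- Max independent set = Total vertices - Min vertex cover
- Max independent set = 8 - 3 = 5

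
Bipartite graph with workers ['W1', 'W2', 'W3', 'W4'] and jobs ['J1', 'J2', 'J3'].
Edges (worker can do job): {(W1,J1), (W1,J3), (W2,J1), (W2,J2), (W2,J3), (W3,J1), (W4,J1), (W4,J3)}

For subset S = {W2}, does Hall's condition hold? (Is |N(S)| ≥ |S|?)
Yes: |N(S)| = 3, |S| = 1

Subset S = {W2}
Neighbors N(S) = {J1, J2, J3}

|N(S)| = 3, |S| = 1
Hall's condition: |N(S)| ≥ |S| is satisfied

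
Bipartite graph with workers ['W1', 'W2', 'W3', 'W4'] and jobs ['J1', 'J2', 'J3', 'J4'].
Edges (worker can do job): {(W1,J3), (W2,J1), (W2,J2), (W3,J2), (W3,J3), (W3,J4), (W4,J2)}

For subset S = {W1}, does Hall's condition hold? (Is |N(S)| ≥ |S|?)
Yes: |N(S)| = 1, |S| = 1

Subset S = {W1}
Neighbors N(S) = {J3}

|N(S)| = 1, |S| = 1
Hall's condition: |N(S)| ≥ |S| is satisfied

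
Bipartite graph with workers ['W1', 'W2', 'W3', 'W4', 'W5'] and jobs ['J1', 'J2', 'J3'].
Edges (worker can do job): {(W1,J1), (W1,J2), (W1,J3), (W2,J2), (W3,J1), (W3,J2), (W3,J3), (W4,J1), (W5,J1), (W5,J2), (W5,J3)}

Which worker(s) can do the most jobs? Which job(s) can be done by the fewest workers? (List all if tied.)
Most versatile: W1, W3, W5 (3 jobs); Least covered: J3 (3 workers)

Worker degrees (jobs they can do): W1:3, W2:1, W3:3, W4:1, W5:3
Job degrees (workers who can do it): J1:4, J2:4, J3:3

Maximum worker degree is 3, achieved by: W1, W3, W5
Minimum job degree is 3, achieved by: J3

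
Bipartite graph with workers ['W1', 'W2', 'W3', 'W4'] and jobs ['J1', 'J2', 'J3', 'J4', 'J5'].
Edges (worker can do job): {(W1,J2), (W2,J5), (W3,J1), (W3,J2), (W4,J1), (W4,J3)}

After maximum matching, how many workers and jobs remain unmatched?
Unmatched: 0 workers, 1 jobs

Maximum matching size: 4
Workers: 4 total, 4 matched, 0 unmatched
Jobs: 5 total, 4 matched, 1 unmatched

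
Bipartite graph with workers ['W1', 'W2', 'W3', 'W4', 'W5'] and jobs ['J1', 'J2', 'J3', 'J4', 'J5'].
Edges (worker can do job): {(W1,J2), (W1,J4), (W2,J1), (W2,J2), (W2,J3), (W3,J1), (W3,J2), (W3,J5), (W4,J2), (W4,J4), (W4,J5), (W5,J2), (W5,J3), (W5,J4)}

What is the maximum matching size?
Maximum matching size = 5

Maximum matching: {(W1,J4), (W2,J1), (W3,J5), (W4,J2), (W5,J3)}
Size: 5

This assigns 5 workers to 5 distinct jobs.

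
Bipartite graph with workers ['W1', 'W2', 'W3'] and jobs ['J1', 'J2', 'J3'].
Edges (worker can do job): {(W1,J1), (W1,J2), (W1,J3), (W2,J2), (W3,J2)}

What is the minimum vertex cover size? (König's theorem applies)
Minimum vertex cover size = 2

By König's theorem: in bipartite graphs,
min vertex cover = max matching = 2

Maximum matching has size 2, so minimum vertex cover also has size 2.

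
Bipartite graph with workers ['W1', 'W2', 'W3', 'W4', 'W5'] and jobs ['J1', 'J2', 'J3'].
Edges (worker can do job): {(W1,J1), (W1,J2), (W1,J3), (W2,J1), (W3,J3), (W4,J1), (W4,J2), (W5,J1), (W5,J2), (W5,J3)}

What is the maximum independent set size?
Maximum independent set = 5

By König's theorem:
- Min vertex cover = Max matching = 3
- Max independent set = Total vertices - Min vertex cover
- Max independent set = 8 - 3 = 5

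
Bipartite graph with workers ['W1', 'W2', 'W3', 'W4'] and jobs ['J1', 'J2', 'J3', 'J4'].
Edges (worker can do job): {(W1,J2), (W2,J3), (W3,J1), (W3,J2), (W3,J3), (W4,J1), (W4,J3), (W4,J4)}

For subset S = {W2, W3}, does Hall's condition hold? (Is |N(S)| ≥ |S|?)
Yes: |N(S)| = 3, |S| = 2

Subset S = {W2, W3}
Neighbors N(S) = {J1, J2, J3}

|N(S)| = 3, |S| = 2
Hall's condition: |N(S)| ≥ |S| is satisfied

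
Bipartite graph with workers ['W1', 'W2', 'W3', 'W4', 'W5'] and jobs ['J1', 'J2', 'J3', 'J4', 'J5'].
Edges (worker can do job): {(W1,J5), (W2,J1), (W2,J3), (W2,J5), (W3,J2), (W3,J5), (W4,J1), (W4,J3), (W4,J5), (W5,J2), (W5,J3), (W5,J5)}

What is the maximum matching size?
Maximum matching size = 4

Maximum matching: {(W2,J1), (W3,J2), (W4,J5), (W5,J3)}
Size: 4

This assigns 4 workers to 4 distinct jobs.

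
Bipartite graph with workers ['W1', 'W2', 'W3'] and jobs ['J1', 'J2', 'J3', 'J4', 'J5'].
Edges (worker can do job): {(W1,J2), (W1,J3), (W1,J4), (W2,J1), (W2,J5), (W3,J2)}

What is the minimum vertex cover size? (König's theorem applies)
Minimum vertex cover size = 3

By König's theorem: in bipartite graphs,
min vertex cover = max matching = 3

Maximum matching has size 3, so minimum vertex cover also has size 3.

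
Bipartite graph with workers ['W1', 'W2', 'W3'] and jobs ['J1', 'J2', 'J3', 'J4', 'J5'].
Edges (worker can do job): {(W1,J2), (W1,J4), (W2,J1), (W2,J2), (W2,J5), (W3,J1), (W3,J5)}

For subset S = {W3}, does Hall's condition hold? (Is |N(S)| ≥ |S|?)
Yes: |N(S)| = 2, |S| = 1

Subset S = {W3}
Neighbors N(S) = {J1, J5}

|N(S)| = 2, |S| = 1
Hall's condition: |N(S)| ≥ |S| is satisfied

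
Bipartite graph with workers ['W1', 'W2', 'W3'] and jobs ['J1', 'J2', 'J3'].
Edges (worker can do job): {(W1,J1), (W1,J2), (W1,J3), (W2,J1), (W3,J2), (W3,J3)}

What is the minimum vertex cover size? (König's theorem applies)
Minimum vertex cover size = 3

By König's theorem: in bipartite graphs,
min vertex cover = max matching = 3

Maximum matching has size 3, so minimum vertex cover also has size 3.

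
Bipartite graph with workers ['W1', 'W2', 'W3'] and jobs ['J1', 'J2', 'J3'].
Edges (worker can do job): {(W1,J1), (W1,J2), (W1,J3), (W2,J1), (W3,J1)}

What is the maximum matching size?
Maximum matching size = 2

Maximum matching: {(W1,J3), (W3,J1)}
Size: 2

This assigns 2 workers to 2 distinct jobs.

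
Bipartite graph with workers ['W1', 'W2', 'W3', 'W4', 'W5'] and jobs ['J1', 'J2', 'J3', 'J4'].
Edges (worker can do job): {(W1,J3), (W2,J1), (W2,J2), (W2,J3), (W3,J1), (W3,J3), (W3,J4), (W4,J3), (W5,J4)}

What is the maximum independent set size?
Maximum independent set = 5

By König's theorem:
- Min vertex cover = Max matching = 4
- Max independent set = Total vertices - Min vertex cover
- Max independent set = 9 - 4 = 5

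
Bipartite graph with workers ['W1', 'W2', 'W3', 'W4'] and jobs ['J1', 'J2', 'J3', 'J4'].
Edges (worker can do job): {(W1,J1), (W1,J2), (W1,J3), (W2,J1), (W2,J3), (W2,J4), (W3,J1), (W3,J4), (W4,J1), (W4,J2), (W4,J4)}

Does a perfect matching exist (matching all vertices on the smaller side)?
Yes, perfect matching exists (size 4)

Perfect matching: {(W1,J2), (W2,J3), (W3,J1), (W4,J4)}
All 4 vertices on the smaller side are matched.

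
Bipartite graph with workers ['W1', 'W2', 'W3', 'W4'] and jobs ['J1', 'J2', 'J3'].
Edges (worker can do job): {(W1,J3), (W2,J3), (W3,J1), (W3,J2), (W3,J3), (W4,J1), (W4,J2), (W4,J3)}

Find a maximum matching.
Matching: {(W1,J3), (W3,J1), (W4,J2)}

Maximum matching (size 3):
  W1 → J3
  W3 → J1
  W4 → J2

Each worker is assigned to at most one job, and each job to at most one worker.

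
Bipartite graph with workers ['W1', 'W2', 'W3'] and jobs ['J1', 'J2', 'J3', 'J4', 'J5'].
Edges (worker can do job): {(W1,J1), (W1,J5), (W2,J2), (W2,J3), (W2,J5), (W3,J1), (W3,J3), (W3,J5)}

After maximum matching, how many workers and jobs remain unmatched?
Unmatched: 0 workers, 2 jobs

Maximum matching size: 3
Workers: 3 total, 3 matched, 0 unmatched
Jobs: 5 total, 3 matched, 2 unmatched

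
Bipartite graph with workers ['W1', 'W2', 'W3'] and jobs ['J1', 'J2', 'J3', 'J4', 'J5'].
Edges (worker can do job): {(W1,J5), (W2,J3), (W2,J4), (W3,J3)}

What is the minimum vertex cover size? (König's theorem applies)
Minimum vertex cover size = 3

By König's theorem: in bipartite graphs,
min vertex cover = max matching = 3

Maximum matching has size 3, so minimum vertex cover also has size 3.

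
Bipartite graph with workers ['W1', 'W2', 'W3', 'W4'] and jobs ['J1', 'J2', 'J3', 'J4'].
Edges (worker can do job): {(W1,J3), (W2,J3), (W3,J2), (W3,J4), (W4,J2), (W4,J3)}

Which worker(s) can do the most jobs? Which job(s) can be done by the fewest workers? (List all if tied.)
Most versatile: W3, W4 (2 jobs); Least covered: J1 (0 workers)

Worker degrees (jobs they can do): W1:1, W2:1, W3:2, W4:2
Job degrees (workers who can do it): J1:0, J2:2, J3:3, J4:1

Maximum worker degree is 2, achieved by: W3, W4
Minimum job degree is 0, achieved by: J1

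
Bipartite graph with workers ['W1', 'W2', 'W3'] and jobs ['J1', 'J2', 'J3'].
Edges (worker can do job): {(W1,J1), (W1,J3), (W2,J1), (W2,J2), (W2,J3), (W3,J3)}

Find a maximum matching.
Matching: {(W1,J1), (W2,J2), (W3,J3)}

Maximum matching (size 3):
  W1 → J1
  W2 → J2
  W3 → J3

Each worker is assigned to at most one job, and each job to at most one worker.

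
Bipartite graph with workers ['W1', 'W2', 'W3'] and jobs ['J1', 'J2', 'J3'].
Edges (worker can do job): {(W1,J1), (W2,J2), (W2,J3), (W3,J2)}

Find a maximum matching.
Matching: {(W1,J1), (W2,J3), (W3,J2)}

Maximum matching (size 3):
  W1 → J1
  W2 → J3
  W3 → J2

Each worker is assigned to at most one job, and each job to at most one worker.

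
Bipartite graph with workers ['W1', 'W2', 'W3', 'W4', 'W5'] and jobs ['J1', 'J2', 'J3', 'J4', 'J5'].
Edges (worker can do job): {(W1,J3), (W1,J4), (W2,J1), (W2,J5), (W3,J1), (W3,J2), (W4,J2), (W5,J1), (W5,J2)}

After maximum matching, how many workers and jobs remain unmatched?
Unmatched: 1 workers, 1 jobs

Maximum matching size: 4
Workers: 5 total, 4 matched, 1 unmatched
Jobs: 5 total, 4 matched, 1 unmatched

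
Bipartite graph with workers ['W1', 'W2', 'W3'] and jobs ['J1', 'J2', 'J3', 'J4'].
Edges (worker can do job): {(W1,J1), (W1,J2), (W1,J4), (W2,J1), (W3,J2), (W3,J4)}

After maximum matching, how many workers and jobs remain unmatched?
Unmatched: 0 workers, 1 jobs

Maximum matching size: 3
Workers: 3 total, 3 matched, 0 unmatched
Jobs: 4 total, 3 matched, 1 unmatched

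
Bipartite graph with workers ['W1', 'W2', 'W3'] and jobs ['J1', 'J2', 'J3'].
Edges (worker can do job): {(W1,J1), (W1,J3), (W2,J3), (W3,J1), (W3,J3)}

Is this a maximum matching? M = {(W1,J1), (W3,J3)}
Yes, size 2 is maximum

Proposed matching has size 2.
Maximum matching size for this graph: 2.

This is a maximum matching.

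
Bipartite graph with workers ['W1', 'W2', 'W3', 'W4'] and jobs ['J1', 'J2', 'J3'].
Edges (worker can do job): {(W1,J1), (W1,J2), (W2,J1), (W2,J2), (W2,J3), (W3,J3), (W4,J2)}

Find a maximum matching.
Matching: {(W1,J1), (W3,J3), (W4,J2)}

Maximum matching (size 3):
  W1 → J1
  W3 → J3
  W4 → J2

Each worker is assigned to at most one job, and each job to at most one worker.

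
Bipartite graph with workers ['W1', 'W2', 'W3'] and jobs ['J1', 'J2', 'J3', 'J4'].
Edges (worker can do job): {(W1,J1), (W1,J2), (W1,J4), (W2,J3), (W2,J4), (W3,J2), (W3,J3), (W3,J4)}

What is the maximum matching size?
Maximum matching size = 3

Maximum matching: {(W1,J1), (W2,J4), (W3,J2)}
Size: 3

This assigns 3 workers to 3 distinct jobs.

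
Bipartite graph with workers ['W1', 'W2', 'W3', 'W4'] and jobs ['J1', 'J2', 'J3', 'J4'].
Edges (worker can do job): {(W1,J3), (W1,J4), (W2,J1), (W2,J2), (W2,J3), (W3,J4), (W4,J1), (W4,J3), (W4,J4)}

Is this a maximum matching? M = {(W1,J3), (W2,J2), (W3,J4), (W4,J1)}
Yes, size 4 is maximum

Proposed matching has size 4.
Maximum matching size for this graph: 4.

This is a maximum matching.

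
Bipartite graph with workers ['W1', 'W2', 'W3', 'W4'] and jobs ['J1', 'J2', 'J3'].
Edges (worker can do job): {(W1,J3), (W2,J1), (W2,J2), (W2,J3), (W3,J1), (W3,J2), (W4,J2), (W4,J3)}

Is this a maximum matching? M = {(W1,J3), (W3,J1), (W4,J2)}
Yes, size 3 is maximum

Proposed matching has size 3.
Maximum matching size for this graph: 3.

This is a maximum matching.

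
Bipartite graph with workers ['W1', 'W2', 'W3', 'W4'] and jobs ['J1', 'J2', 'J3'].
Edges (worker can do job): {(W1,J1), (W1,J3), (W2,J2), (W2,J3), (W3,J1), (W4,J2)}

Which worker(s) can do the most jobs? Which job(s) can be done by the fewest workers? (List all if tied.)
Most versatile: W1, W2 (2 jobs); Least covered: J1, J2, J3 (2 workers)

Worker degrees (jobs they can do): W1:2, W2:2, W3:1, W4:1
Job degrees (workers who can do it): J1:2, J2:2, J3:2

Maximum worker degree is 2, achieved by: W1, W2
Minimum job degree is 2, achieved by: J1, J2, J3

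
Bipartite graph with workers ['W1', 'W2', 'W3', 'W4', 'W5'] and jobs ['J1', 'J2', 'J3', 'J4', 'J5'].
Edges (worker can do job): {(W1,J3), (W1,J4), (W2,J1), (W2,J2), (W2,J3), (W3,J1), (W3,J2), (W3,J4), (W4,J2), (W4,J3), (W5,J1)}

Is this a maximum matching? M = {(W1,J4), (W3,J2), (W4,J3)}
No, size 3 is not maximum

Proposed matching has size 3.
Maximum matching size for this graph: 4.

This is NOT maximum - can be improved to size 4.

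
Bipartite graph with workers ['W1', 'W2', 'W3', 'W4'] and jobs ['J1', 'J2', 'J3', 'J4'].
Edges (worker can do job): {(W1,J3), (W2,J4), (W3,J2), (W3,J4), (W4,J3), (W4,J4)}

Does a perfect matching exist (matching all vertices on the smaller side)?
No, maximum matching has size 3 < 4

Maximum matching has size 3, need 4 for perfect matching.
Unmatched workers: ['W1']
Unmatched jobs: ['J1']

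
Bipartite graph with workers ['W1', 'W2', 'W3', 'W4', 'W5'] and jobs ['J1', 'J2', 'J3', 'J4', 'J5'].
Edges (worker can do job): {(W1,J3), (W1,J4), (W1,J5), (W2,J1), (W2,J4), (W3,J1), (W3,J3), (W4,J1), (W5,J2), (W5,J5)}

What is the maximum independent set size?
Maximum independent set = 5

By König's theorem:
- Min vertex cover = Max matching = 5
- Max independent set = Total vertices - Min vertex cover
- Max independent set = 10 - 5 = 5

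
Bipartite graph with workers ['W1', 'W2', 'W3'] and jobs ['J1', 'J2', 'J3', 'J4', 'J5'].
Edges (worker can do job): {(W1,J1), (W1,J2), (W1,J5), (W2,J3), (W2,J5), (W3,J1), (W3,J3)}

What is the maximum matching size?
Maximum matching size = 3

Maximum matching: {(W1,J1), (W2,J5), (W3,J3)}
Size: 3

This assigns 3 workers to 3 distinct jobs.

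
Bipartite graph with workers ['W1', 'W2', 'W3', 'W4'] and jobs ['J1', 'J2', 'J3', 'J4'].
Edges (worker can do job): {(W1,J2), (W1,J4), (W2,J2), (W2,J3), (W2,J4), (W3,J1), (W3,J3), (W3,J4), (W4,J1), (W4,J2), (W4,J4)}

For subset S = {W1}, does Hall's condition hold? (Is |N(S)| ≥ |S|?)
Yes: |N(S)| = 2, |S| = 1

Subset S = {W1}
Neighbors N(S) = {J2, J4}

|N(S)| = 2, |S| = 1
Hall's condition: |N(S)| ≥ |S| is satisfied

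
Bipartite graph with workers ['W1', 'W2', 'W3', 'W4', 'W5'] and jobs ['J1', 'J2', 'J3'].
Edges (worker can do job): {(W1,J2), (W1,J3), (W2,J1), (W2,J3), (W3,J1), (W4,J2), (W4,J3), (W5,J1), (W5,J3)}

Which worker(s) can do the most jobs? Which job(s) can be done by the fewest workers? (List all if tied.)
Most versatile: W1, W2, W4, W5 (2 jobs); Least covered: J2 (2 workers)

Worker degrees (jobs they can do): W1:2, W2:2, W3:1, W4:2, W5:2
Job degrees (workers who can do it): J1:3, J2:2, J3:4

Maximum worker degree is 2, achieved by: W1, W2, W4, W5
Minimum job degree is 2, achieved by: J2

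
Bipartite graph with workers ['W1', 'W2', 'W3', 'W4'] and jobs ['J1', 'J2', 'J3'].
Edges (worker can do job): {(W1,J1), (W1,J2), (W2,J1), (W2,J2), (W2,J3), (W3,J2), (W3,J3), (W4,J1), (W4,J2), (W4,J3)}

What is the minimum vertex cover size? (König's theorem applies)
Minimum vertex cover size = 3

By König's theorem: in bipartite graphs,
min vertex cover = max matching = 3

Maximum matching has size 3, so minimum vertex cover also has size 3.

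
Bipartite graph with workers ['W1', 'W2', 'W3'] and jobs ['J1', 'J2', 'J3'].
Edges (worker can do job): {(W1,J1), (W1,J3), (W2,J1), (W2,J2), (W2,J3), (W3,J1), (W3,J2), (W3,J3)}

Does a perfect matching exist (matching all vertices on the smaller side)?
Yes, perfect matching exists (size 3)

Perfect matching: {(W1,J1), (W2,J3), (W3,J2)}
All 3 vertices on the smaller side are matched.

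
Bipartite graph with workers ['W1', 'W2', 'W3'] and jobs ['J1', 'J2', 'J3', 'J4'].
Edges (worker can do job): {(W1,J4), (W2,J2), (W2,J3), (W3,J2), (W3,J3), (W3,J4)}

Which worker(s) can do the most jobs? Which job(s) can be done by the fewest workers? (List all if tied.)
Most versatile: W3 (3 jobs); Least covered: J1 (0 workers)

Worker degrees (jobs they can do): W1:1, W2:2, W3:3
Job degrees (workers who can do it): J1:0, J2:2, J3:2, J4:2

Maximum worker degree is 3, achieved by: W3
Minimum job degree is 0, achieved by: J1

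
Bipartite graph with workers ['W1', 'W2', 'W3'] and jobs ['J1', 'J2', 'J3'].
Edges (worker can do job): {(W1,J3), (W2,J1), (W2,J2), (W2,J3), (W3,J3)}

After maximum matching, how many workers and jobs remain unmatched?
Unmatched: 1 workers, 1 jobs

Maximum matching size: 2
Workers: 3 total, 2 matched, 1 unmatched
Jobs: 3 total, 2 matched, 1 unmatched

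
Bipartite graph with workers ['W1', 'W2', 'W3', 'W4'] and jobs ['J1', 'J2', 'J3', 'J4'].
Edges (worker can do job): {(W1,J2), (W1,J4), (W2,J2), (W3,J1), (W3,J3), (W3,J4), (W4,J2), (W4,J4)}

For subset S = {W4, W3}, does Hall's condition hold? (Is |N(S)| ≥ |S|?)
Yes: |N(S)| = 4, |S| = 2

Subset S = {W4, W3}
Neighbors N(S) = {J1, J2, J3, J4}

|N(S)| = 4, |S| = 2
Hall's condition: |N(S)| ≥ |S| is satisfied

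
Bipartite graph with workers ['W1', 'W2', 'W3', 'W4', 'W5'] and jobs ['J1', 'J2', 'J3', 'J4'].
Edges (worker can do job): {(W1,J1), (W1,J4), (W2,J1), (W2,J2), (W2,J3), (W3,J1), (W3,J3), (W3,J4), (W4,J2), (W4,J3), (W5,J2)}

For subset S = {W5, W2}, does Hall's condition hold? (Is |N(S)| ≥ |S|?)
Yes: |N(S)| = 3, |S| = 2

Subset S = {W5, W2}
Neighbors N(S) = {J1, J2, J3}

|N(S)| = 3, |S| = 2
Hall's condition: |N(S)| ≥ |S| is satisfied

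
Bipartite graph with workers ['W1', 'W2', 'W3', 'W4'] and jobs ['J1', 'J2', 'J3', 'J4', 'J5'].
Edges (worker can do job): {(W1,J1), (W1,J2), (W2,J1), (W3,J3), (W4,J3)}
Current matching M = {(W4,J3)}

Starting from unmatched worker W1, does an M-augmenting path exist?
Yes: W1 → J2

An M-augmenting path alternates non-matching / matching edges, starting and ending at unmatched vertices.
Path: W1 → J2
(J2 is unmatched in M, so the path is augmenting.)
Flipping edges along this path would increase |M| from 1 to 2.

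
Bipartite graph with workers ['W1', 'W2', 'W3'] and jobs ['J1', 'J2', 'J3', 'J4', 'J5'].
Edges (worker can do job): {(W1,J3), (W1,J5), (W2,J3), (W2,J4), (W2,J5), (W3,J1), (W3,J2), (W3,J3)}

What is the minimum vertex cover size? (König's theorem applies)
Minimum vertex cover size = 3

By König's theorem: in bipartite graphs,
min vertex cover = max matching = 3

Maximum matching has size 3, so minimum vertex cover also has size 3.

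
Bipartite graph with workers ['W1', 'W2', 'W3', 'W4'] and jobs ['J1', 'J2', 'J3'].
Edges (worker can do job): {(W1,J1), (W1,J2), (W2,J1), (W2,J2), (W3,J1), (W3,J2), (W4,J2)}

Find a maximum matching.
Matching: {(W3,J1), (W4,J2)}

Maximum matching (size 2):
  W3 → J1
  W4 → J2

Each worker is assigned to at most one job, and each job to at most one worker.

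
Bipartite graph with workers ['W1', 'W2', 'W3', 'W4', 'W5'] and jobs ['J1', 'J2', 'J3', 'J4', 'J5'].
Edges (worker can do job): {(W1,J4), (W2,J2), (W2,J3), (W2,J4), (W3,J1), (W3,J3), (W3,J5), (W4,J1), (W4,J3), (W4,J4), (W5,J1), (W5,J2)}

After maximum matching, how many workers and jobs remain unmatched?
Unmatched: 0 workers, 0 jobs

Maximum matching size: 5
Workers: 5 total, 5 matched, 0 unmatched
Jobs: 5 total, 5 matched, 0 unmatched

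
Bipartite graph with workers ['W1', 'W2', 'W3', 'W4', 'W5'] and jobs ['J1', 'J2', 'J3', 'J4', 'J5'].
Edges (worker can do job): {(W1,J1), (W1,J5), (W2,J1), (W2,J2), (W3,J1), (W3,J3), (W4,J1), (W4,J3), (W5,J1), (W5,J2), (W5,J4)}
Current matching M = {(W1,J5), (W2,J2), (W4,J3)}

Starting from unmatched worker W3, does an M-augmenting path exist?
Yes: W3 → J1

An M-augmenting path alternates non-matching / matching edges, starting and ending at unmatched vertices.
Path: W3 → J1
(J1 is unmatched in M, so the path is augmenting.)
Flipping edges along this path would increase |M| from 3 to 4.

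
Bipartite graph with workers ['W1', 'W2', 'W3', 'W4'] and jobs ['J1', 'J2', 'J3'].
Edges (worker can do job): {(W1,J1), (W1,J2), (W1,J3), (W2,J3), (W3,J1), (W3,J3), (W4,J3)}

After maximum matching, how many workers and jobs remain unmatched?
Unmatched: 1 workers, 0 jobs

Maximum matching size: 3
Workers: 4 total, 3 matched, 1 unmatched
Jobs: 3 total, 3 matched, 0 unmatched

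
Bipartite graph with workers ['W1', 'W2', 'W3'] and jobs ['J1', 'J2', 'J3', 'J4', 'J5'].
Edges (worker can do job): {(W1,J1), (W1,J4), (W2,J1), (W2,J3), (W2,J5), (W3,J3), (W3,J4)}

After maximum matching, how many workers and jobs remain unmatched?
Unmatched: 0 workers, 2 jobs

Maximum matching size: 3
Workers: 3 total, 3 matched, 0 unmatched
Jobs: 5 total, 3 matched, 2 unmatched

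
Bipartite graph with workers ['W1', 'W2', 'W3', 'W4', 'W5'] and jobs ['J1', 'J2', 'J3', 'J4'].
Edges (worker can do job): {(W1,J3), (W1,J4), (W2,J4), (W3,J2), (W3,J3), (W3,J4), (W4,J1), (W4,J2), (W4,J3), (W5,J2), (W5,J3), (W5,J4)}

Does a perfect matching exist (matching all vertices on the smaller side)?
Yes, perfect matching exists (size 4)

Perfect matching: {(W1,J3), (W3,J4), (W4,J1), (W5,J2)}
All 4 vertices on the smaller side are matched.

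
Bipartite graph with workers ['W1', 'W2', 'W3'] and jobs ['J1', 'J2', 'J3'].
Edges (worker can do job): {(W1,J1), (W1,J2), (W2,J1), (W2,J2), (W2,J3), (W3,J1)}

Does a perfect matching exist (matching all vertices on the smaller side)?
Yes, perfect matching exists (size 3)

Perfect matching: {(W1,J2), (W2,J3), (W3,J1)}
All 3 vertices on the smaller side are matched.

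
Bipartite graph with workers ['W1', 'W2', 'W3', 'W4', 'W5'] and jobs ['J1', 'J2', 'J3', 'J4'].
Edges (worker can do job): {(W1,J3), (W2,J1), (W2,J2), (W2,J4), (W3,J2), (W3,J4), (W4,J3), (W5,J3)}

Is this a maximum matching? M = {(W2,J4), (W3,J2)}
No, size 2 is not maximum

Proposed matching has size 2.
Maximum matching size for this graph: 3.

This is NOT maximum - can be improved to size 3.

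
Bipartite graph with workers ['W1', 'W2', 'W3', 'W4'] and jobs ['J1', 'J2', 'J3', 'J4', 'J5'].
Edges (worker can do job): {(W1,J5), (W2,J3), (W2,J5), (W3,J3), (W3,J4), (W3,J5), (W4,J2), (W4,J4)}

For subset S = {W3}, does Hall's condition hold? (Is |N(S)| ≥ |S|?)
Yes: |N(S)| = 3, |S| = 1

Subset S = {W3}
Neighbors N(S) = {J3, J4, J5}

|N(S)| = 3, |S| = 1
Hall's condition: |N(S)| ≥ |S| is satisfied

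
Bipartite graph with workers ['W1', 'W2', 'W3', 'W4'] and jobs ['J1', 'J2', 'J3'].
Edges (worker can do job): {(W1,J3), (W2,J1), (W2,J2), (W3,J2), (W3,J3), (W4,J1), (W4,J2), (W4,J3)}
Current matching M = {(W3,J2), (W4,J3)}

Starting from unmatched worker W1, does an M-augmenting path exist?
Yes: W1 → J3 → W4 → J1

An M-augmenting path alternates non-matching / matching edges, starting and ending at unmatched vertices.
Path: W1 → J3 → W4 → J1
(J1 is unmatched in M, so the path is augmenting.)
Flipping edges along this path would increase |M| from 2 to 3.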